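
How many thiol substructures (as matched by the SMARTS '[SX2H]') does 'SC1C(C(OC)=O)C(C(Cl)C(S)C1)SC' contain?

2

[SX2H] is the SMARTS for a thiol: an aliphatic sulfur with two connections, one being H.
The molecule carries 2 separate instances of a thiol (-SH) meeting every constraint; each maps to a distinct set of atoms, giving 2 matches.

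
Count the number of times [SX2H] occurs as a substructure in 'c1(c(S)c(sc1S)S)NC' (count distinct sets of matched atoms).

3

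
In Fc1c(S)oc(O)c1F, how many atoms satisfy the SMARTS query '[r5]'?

5

The query [r5] means: r5 matches atoms in a five-membered ring.
Check the 9 heavy atoms by environment: 1× o (aromatic, in 5-ring) → match; 4× c (aromatic, in 5-ring) → match; 2× F (acyclic) → no; 1× S (acyclic) → no; 1× O (acyclic) → no.
Summing the matching environments: 1 + 4 = 5 matching atoms.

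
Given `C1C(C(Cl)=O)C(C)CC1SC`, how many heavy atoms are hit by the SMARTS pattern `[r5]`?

The query [r5] means: r5 matches atoms in a five-membered ring.
Check the 11 heavy atoms by environment: 5× C (in 5-ring) → match; 3× C (acyclic) → no; 1× O (acyclic) → no; 1× Cl (acyclic) → no; 1× S (acyclic) → no.
That gives 5 matching atoms.

5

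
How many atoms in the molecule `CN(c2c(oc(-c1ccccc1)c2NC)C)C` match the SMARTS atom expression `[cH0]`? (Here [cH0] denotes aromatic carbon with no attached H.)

5

The query [cH0] means: aromatic carbon with no attached hydrogen (substituted or ring-fusion).
Check the 17 heavy atoms by environment: 1× o (aromatic, H0) → no; 5× c (aromatic, H0) → match; 1× N (H0) → no; 4× C (H3) → no; 1× N (H1) → no; 5× c (aromatic, H1) → no.
That gives 5 matching atoms.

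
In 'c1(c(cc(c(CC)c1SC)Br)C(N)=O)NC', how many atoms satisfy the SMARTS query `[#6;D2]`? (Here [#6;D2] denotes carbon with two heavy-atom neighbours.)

2

Check the 16 heavy atoms by environment: 5× c (aromatic, D3) → no; 1× c (aromatic, D2) → match; 1× C (D3) → no; 1× O (D1) → no; 1× N (D1) → no; 1× S (D2) → no; 3× C (D1) → no; 1× N (D2) → no; 1× Br (D1) → no; 1× C (D2) → match.
Summing the matching environments: 1 + 1 = 2 matching atoms.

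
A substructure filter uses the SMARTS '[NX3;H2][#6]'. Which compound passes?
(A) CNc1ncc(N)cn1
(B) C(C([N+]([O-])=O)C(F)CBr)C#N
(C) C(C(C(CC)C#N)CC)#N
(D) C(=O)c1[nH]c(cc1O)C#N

[NX3;H2][#6] describes a trivalent nitrogen with two H attached to carbon (a primary amine).
(A) contains a primary amino group (-NH2), which satisfies every atom and bond constraint.
(B) has a nitrile (-C#N) but the nitrogen is NX1 (triple-bonded), not NX3 with two H.
(C) has a nitrile (-C#N) but the nitrogen is NX1 (triple-bonded), not NX3 with two H.
(D) has a nitrile (-C#N) but the nitrogen is NX1 (triple-bonded), not NX3 with two H.
So the answer is (A).

A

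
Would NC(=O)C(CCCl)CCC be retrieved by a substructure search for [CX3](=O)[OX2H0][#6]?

The pattern [CX3](=O)[OX2H0][#6] describes a carbonyl carbon bonded to an oxygen that is itself bonded to carbon (no H on that O) — an ester.
The closest candidate here is a primary amide (-C(=O)NH2), but the carbonyl is bonded to N, not to an O-C linkage. No other fragment satisfies the full query, so there is no match.

No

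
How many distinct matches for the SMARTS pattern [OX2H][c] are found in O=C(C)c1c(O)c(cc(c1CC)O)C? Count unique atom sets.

[OX2H][c] is the SMARTS for a phenol: a hydroxyl oxygen attached to an aromatic carbon.
The molecule carries 2 separate instances of a hydroxyl group (-OH) meeting every constraint; each maps to a distinct set of atoms, giving 2 matches.

2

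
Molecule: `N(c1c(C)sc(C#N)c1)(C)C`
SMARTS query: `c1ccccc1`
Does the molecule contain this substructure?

No

The pattern c1ccccc1 describes six aromatic carbons in a ring — a benzene ring.
The closest candidate here is a methyl group (-CH3), but no six-membered all-carbon aromatic ring is present. No other fragment satisfies the full query, so there is no match.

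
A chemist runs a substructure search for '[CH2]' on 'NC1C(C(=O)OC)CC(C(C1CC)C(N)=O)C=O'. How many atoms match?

2

Check the 18 heavy atoms by environment: 6× C (H1) → no; 2× C (H2) → match; 2× C (H0) → no; 4× O (H0) → no; 2× C (H3) → no; 2× N (H2) → no.
That gives 2 matching atoms.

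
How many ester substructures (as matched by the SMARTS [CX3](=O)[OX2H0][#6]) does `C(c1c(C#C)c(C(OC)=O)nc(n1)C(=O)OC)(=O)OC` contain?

[CX3](=O)[OX2H0][#6] is the SMARTS for an ester: a carbonyl carbon bonded to an oxygen that is itself bonded to carbon (no H on that O).
The molecule carries 3 separate instances of a methyl-ester group (-C(=O)OCH3) meeting every constraint; each maps to a distinct set of atoms, giving 3 matches.

3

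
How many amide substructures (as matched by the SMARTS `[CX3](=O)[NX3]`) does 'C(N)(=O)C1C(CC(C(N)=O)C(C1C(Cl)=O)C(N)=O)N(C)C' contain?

3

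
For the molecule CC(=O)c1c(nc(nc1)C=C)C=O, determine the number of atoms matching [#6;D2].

3

The query [#6;D2] means: any carbon bonded to exactly two heavy atoms.
Check the 13 heavy atoms by environment: 2× n (aromatic, D2) → no; 3× c (aromatic, D3) → no; 1× c (aromatic, D2) → match; 1× C (D3) → no; 2× O (D1) → no; 2× C (D1) → no; 2× C (D2) → match.
Summing the matching environments: 1 + 2 = 3 matching atoms.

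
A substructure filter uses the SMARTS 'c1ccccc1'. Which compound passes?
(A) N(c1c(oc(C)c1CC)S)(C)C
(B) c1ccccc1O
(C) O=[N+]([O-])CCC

B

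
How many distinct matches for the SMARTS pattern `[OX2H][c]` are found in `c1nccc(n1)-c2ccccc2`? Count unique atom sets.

0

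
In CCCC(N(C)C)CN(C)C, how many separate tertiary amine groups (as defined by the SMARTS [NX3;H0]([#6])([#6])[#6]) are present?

2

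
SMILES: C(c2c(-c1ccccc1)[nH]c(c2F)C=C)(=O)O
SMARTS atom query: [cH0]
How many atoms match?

5

The query [cH0] means: aromatic carbon with no attached hydrogen (substituted or ring-fusion).
Check the 17 heavy atoms by environment: 1× n (aromatic, H1) → no; 5× c (aromatic, H0) → match; 1× C (H0) → no; 1× O (H0) → no; 1× O (H1) → no; 5× c (aromatic, H1) → no; 1× C (H1) → no; 1× C (H2) → no; 1× F (H0) → no.
That gives 5 matching atoms.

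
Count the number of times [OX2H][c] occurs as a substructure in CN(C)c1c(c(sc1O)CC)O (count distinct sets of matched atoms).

[OX2H][c] is the SMARTS for a phenol: a hydroxyl oxygen attached to an aromatic carbon.
The molecule carries 2 separate instances of a hydroxyl group (-OH) meeting every constraint; each maps to a distinct set of atoms, giving 2 matches.

2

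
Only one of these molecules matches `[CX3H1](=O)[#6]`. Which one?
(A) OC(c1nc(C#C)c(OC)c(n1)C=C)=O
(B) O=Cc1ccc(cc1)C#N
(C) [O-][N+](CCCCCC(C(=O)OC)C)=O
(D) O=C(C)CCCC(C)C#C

B

[CX3H1](=O)[#6] describes an sp2 carbon with one H, double-bonded to O and single-bonded to carbon (an aldehyde).
(A) has a carboxylic acid group (-C(=O)OH) but the carbonyl carbon has H0 and is bonded to O, not H1.
(B) contains an aldehyde (-CHO), which satisfies every atom and bond constraint.
(C) has a methyl-ester group (-C(=O)OCH3) but the carbonyl carbon has H0, not H1.
(D) has an acetyl/ketone group (-C(=O)CH3) but the carbonyl carbon has H0 (two carbon neighbours), not H1.
So the answer is (B).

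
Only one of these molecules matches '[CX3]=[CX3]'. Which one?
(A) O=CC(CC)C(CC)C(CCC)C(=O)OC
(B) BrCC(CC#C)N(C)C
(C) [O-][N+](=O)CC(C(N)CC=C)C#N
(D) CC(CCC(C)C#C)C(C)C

[CX3]=[CX3] describes a non-aromatic C=C double bond between two sp2 carbons (an alkene).
(A) has an ethyl group (-CH2CH3) but its C-C bond is a single bond between CX4 carbons, not CX3=CX3.
(B) has an ethynyl group (-C#CH) but the C-C bond is a triple bond, not a double bond.
(C) contains a vinyl group (-CH=CH2), which satisfies every atom and bond constraint.
(D) has an ethynyl group (-C#CH) but the C-C bond is a triple bond, not a double bond.
So the answer is (C).

C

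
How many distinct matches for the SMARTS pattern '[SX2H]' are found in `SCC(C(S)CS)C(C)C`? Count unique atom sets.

3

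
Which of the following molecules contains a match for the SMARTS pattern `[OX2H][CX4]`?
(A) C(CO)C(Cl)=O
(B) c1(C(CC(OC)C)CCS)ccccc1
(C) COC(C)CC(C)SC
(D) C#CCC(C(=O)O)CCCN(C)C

A

[OX2H][CX4] describes a hydroxyl oxygen bound to an sp3 (X4) carbon (an aliphatic alcohol).
(A) contains a hydroxyl group (-OH), which satisfies every atom and bond constraint.
(B) has a methoxy ether (-OCH3) but the oxygen has H0 (ether), not H1.
(C) has a methoxy ether (-OCH3) but the oxygen has H0 (ether), not H1.
(D) has a carboxylic acid group (-C(=O)OH) but the -OH is on a CX3 carbonyl carbon, not a CX4 carbon.
So the answer is (A).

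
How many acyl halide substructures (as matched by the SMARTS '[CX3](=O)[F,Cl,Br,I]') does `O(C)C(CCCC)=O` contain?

[CX3](=O)[F,Cl,Br,I] is the SMARTS for an acyl halide: a carbonyl carbon bonded to a halogen.
The molecule has a methyl-ester group (-C(=O)OCH3), but the carbonyl is bonded to -O-C, not to a halogen; nothing else fits, so there are 0 matches.

0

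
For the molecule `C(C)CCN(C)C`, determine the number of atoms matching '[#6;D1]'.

Check the 7 heavy atoms by environment: 3× C (D2) → no; 3× C (D1) → match; 1× N (D3) → no.
That gives 3 matching atoms.

3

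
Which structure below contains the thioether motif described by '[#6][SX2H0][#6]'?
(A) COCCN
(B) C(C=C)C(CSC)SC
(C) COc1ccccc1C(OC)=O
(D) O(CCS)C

[#6][SX2H0][#6] describes an aliphatic sulfur bridging two carbons with no H on the sulfur (a thioether).
(A) has a methoxy ether (-OCH3) but the bridging atom is O, not S.
(B) contains a methylthio ether (-SCH3), which satisfies every atom and bond constraint.
(C) has a methoxy ether (-OCH3) but the bridging atom is O, not S.
(D) has a thiol (-SH) but the sulfur has H1, not H0 bridging two carbons.
So the answer is (B).

B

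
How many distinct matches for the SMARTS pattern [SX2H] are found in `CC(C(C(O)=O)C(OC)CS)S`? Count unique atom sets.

[SX2H] is the SMARTS for a thiol: an aliphatic sulfur with two connections, one being H.
The molecule carries 2 separate instances of a thiol (-SH) meeting every constraint; each maps to a distinct set of atoms, giving 2 matches.

2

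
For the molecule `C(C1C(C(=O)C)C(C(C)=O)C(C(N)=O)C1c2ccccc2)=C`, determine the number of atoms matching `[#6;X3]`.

11

Check the 22 heavy atoms by environment: 7× C (X4) → no; 5× C (X3) → match; 3× O (X1) → no; 6× c (aromatic, X3) → match; 1× N (X3) → no.
Summing the matching environments: 5 + 6 = 11 matching atoms.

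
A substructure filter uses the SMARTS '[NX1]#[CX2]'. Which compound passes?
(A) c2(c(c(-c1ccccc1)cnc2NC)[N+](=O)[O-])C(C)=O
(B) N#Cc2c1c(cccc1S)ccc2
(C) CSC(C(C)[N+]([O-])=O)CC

B

[NX1]#[CX2] describes a nitrogen triple-bonded to a two-connected carbon (a nitrile).
(A) has a nitro group (-[N+](=O)[O-]) but there is no C#N triple bond.
(B) contains a nitrile (-C#N), which satisfies every atom and bond constraint.
(C) has a nitro group (-[N+](=O)[O-]) but there is no C#N triple bond.
So the answer is (B).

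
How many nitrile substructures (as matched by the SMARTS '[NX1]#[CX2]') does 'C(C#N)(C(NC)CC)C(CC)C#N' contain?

2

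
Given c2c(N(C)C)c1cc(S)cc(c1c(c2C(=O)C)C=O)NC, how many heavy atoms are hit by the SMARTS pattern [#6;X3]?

The query [#6;X3] means: any carbon (aromatic or not) with three total connections.
Check the 21 heavy atoms by environment: 10× c (aromatic, X3) → match; 2× N (X3) → no; 4× C (X4) → no; 2× C (X3) → match; 2× O (X1) → no; 1× S (X2) → no.
Summing the matching environments: 10 + 2 = 12 matching atoms.

12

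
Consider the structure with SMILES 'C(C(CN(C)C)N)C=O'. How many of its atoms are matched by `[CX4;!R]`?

5

Check the 9 heavy atoms by environment: 5× C (X4, acyclic) → match; 2× N (X3, acyclic) → no; 1× C (X3, acyclic) → no; 1× O (X1, acyclic) → no.
That gives 5 matching atoms.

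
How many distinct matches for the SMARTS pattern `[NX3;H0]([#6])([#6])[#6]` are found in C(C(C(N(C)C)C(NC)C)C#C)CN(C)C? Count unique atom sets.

2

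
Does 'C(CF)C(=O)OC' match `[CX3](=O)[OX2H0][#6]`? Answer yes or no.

The pattern [CX3](=O)[OX2H0][#6] describes a carbonyl carbon bonded to an oxygen that is itself bonded to carbon (no H on that O) — an ester.
The molecule carries a methyl-ester group (-C(=O)OCH3), whose atoms satisfy every constraint of the query, so the pattern matches.

Yes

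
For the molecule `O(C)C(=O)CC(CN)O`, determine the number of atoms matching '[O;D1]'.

2

The query [O;D1] means: aliphatic oxygen bonded to exactly one heavy atom.
Check the 9 heavy atoms by environment: 2× C (D2) → no; 2× C (D3) → no; 2× O (D1) → match; 1× O (D2) → no; 1× C (D1) → no; 1× N (D1) → no.
That gives 2 matching atoms.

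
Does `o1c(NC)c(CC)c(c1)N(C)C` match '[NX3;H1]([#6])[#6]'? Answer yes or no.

The pattern [NX3;H1]([#6])[#6] describes a trivalent nitrogen with one H, bonded to two carbons — a secondary amine.
The molecule carries an N-methylamino group (-NHCH3), whose atoms satisfy every constraint of the query, so the pattern matches.

Yes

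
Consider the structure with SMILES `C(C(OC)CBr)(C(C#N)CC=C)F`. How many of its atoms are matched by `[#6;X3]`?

2

The query [#6;X3] means: any carbon (aromatic or not) with three total connections.
Check the 13 heavy atoms by environment: 6× C (X4) → no; 1× Br (X1) → no; 1× F (X1) → no; 1× C (X2) → no; 1× N (X1) → no; 1× O (X2) → no; 2× C (X3) → match.
That gives 2 matching atoms.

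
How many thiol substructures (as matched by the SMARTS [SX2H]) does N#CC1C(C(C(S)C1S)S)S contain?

[SX2H] is the SMARTS for a thiol: an aliphatic sulfur with two connections, one being H.
The molecule carries 4 separate instances of a thiol (-SH) meeting every constraint; each maps to a distinct set of atoms, giving 4 matches.

4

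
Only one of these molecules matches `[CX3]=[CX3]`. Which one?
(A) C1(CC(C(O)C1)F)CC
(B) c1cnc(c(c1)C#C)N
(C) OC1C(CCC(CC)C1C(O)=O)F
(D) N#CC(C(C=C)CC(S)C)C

D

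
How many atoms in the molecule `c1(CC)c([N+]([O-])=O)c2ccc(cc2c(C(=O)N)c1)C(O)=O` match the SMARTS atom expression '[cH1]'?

4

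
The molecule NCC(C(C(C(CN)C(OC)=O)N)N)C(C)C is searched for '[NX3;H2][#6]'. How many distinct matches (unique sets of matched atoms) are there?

[NX3;H2][#6] is the SMARTS for a primary amine: a trivalent nitrogen with two H attached to carbon.
The molecule carries 4 separate instances of a primary amino group (-NH2) meeting every constraint; each maps to a distinct set of atoms, giving 4 matches.

4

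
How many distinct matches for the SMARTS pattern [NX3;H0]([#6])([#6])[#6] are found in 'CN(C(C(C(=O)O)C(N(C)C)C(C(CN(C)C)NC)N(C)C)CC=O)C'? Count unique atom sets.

4

[NX3;H0]([#6])([#6])[#6] is the SMARTS for a tertiary amine: a trivalent nitrogen with no H, bonded to three carbons.
The molecule carries 4 separate instances of a dimethylamino group (-N(CH3)2) meeting every constraint; each maps to a distinct set of atoms, giving 4 matches.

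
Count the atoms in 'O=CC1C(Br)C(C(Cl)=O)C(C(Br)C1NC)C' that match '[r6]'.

The query [r6] means: r6 matches atoms in a six-membered ring.
Check the 16 heavy atoms by environment: 6× C (in 6-ring) → match; 2× Br (acyclic) → no; 1× N (acyclic) → no; 4× C (acyclic) → no; 2× O (acyclic) → no; 1× Cl (acyclic) → no.
That gives 6 matching atoms.

6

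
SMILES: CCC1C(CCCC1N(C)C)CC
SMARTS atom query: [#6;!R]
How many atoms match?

6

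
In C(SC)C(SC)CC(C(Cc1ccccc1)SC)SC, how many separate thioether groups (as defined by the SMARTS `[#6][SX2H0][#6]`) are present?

4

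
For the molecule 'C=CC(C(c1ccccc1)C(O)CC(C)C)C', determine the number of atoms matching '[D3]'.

5

The query [D3] means: atom with exactly three heavy-atom neighbours.
Check the 17 heavy atoms by environment: 2× C (D2) → no; 4× C (D3) → match; 4× C (D1) → no; 1× c (aromatic, D3) → match; 5× c (aromatic, D2) → no; 1× O (D1) → no.
Summing the matching environments: 4 + 1 = 5 matching atoms.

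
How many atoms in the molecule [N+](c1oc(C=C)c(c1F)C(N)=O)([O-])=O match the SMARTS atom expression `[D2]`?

Check the 14 heavy atoms by environment: 1× o (aromatic, D2) → match; 4× c (aromatic, D3) → no; 1× C (D3) → no; 2× O (D1) → no; 1× N (D1) → no; 1× N (charge +1, D3) → no; 1× O (charge -1, D1) → no; 1× C (D2) → match; 1× C (D1) → no; 1× F (D1) → no.
Summing the matching environments: 1 + 1 = 2 matching atoms.

2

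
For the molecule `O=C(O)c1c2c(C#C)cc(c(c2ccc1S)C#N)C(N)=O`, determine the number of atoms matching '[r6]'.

10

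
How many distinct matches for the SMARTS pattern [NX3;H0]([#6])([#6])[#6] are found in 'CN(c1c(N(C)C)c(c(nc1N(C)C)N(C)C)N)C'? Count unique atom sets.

4

[NX3;H0]([#6])([#6])[#6] is the SMARTS for a tertiary amine: a trivalent nitrogen with no H, bonded to three carbons.
The molecule carries 4 separate instances of a dimethylamino group (-N(CH3)2) meeting every constraint; each maps to a distinct set of atoms, giving 4 matches.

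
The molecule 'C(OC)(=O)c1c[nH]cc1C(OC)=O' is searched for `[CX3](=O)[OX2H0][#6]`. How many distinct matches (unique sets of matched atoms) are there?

2

[CX3](=O)[OX2H0][#6] is the SMARTS for an ester: a carbonyl carbon bonded to an oxygen that is itself bonded to carbon (no H on that O).
The molecule carries 2 separate instances of a methyl-ester group (-C(=O)OCH3) meeting every constraint; each maps to a distinct set of atoms, giving 2 matches.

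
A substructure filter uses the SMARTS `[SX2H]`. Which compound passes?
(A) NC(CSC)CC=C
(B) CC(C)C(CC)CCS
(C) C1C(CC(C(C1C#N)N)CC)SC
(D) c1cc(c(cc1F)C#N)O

B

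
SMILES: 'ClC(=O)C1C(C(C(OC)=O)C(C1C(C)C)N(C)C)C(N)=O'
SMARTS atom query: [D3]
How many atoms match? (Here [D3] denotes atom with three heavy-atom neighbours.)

The query [D3] means: atom with exactly three heavy-atom neighbours.
Check the 21 heavy atoms by environment: 9× C (D3) → match; 5× C (D1) → no; 3× O (D1) → no; 1× O (D2) → no; 1× Cl (D1) → no; 1× N (D3) → match; 1× N (D1) → no.
Summing the matching environments: 9 + 1 = 10 matching atoms.

10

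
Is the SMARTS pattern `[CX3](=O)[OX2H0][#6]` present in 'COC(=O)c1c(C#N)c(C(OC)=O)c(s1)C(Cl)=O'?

The pattern [CX3](=O)[OX2H0][#6] describes a carbonyl carbon bonded to an oxygen that is itself bonded to carbon (no H on that O) — an ester.
The molecule carries a methyl-ester group (-C(=O)OCH3), whose atoms satisfy every constraint of the query, so the pattern matches.

Yes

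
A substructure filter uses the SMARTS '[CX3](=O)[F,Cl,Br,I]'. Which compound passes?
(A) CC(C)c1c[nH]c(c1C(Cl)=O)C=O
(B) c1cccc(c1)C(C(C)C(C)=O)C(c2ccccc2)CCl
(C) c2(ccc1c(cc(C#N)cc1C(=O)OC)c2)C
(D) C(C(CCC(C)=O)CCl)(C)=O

[CX3](=O)[F,Cl,Br,I] describes a carbonyl carbon bonded to a halogen (an acyl halide).
(A) contains an acyl chloride (-C(=O)Cl), which satisfies every atom and bond constraint.
(B) has a chloro substituent but the Cl is not on a carbonyl carbon.
(C) has a methyl-ester group (-C(=O)OCH3) but the carbonyl is bonded to -O-C, not to a halogen.
(D) has a chloro substituent but the Cl is not on a carbonyl carbon.
So the answer is (A).

A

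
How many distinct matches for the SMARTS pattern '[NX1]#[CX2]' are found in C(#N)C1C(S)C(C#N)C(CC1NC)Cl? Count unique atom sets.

2

[NX1]#[CX2] is the SMARTS for a nitrile: a nitrogen triple-bonded to a two-connected carbon.
The molecule carries 2 separate instances of a nitrile (-C#N) meeting every constraint; each maps to a distinct set of atoms, giving 2 matches.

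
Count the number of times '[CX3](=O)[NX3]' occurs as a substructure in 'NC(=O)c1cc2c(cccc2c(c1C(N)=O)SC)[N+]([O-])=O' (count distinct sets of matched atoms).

2

[CX3](=O)[NX3] is the SMARTS for an amide: a carbonyl carbon bonded to a trivalent nitrogen.
The molecule carries 2 separate instances of a primary amide (-C(=O)NH2) meeting every constraint; each maps to a distinct set of atoms, giving 2 matches.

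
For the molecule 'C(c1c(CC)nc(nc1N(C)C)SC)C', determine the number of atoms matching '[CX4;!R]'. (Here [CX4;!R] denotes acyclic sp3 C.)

The query [CX4;!R] means: aliphatic carbon with four total connections, not in a ring.
Check the 15 heavy atoms by environment: 2× n (aromatic, X2, in 6-ring) → no; 4× c (aromatic, X3, in 6-ring) → no; 7× C (X4, acyclic) → match; 1× S (X2, acyclic) → no; 1× N (X3, acyclic) → no.
That gives 7 matching atoms.

7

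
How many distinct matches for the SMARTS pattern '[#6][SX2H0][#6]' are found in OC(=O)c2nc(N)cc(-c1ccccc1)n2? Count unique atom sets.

[#6][SX2H0][#6] is the SMARTS for a thioether: an aliphatic sulfur bridging two carbons with no H on the sulfur.
No fragment in the molecule satisfies every constraint, giving 0 matches.

0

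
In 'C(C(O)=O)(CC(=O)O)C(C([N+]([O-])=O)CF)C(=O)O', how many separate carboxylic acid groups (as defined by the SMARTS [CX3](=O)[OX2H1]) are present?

[CX3](=O)[OX2H1] is the SMARTS for a carboxylic acid: an sp2 carbon double-bonded to O and single-bonded to an -OH oxygen.
The molecule carries 3 separate instances of a carboxylic acid group (-C(=O)OH) meeting every constraint; each maps to a distinct set of atoms, giving 3 matches.

3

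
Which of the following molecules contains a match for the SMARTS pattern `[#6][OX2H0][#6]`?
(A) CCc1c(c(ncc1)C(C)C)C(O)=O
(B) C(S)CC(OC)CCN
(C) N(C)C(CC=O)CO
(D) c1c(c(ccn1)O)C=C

B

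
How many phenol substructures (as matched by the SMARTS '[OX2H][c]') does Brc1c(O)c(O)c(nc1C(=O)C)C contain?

[OX2H][c] is the SMARTS for a phenol: a hydroxyl oxygen attached to an aromatic carbon.
The molecule carries 2 separate instances of a hydroxyl group (-OH) meeting every constraint; each maps to a distinct set of atoms, giving 2 matches.

2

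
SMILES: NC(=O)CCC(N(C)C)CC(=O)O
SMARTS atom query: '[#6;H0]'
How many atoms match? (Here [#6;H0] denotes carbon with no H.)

Check the 13 heavy atoms by environment: 3× C (H2) → no; 1× C (H1) → no; 2× C (H0) → match; 2× O (H0) → no; 1× N (H2) → no; 1× O (H1) → no; 1× N (H0) → no; 2× C (H3) → no.
That gives 2 matching atoms.

2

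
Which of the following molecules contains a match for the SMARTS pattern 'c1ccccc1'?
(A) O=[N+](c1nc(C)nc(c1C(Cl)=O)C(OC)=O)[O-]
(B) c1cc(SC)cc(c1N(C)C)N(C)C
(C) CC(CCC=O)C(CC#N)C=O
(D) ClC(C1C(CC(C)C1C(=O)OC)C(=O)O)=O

B

c1ccccc1 describes six aromatic carbons in a ring (a benzene ring).
(A) has a methyl group (-CH3) but no six-membered all-carbon aromatic ring is present.
(B) contains the required atom environment, so the pattern matches.
(C) has a methyl group (-CH3) but no six-membered all-carbon aromatic ring is present.
(D) has a methyl group (-CH3) but no six-membered all-carbon aromatic ring is present.
So the answer is (B).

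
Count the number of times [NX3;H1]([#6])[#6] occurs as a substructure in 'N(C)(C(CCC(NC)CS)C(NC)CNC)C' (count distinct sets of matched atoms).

3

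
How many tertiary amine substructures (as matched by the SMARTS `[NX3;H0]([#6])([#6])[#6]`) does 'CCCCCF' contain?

0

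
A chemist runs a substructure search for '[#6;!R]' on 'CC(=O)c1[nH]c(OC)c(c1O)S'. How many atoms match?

3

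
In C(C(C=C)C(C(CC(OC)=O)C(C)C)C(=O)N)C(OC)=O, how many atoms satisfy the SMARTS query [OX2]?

2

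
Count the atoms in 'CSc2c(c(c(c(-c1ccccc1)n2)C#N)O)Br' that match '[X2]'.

Check the 18 heavy atoms by environment: 1× n (aromatic, X2) → match; 11× c (aromatic, X3) → no; 1× Br (X1) → no; 1× O (X2) → match; 1× C (X2) → match; 1× N (X1) → no; 1× S (X2) → match; 1× C (X4) → no.
Summing the matching environments: 1 + 1 + 1 + 1 = 4 matching atoms.

4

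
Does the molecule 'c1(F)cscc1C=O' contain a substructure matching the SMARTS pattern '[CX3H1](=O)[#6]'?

Yes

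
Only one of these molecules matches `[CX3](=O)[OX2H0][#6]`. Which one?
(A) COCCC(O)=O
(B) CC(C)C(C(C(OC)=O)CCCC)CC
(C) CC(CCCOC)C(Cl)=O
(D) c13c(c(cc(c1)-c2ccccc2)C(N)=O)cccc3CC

B

[CX3](=O)[OX2H0][#6] describes a carbonyl carbon bonded to an oxygen that is itself bonded to carbon (no H on that O) (an ester).
(A) has a carboxylic acid group (-C(=O)OH) but the singly-bonded O carries H (OX2H1, not H0).
(B) contains a methyl-ester group (-C(=O)OCH3), which satisfies every atom and bond constraint.
(C) has a methoxy ether (-OCH3) but the ether oxygen is not adjacent to a C=O carbon.
(D) has a primary amide (-C(=O)NH2) but the carbonyl is bonded to N, not to an O-C linkage.
So the answer is (B).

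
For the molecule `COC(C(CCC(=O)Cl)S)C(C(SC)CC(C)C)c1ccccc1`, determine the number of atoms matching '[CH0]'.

1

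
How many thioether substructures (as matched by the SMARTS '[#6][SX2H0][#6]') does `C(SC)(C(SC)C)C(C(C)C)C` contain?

[#6][SX2H0][#6] is the SMARTS for a thioether: an aliphatic sulfur bridging two carbons with no H on the sulfur.
The molecule carries 2 separate instances of a methylthio ether (-SCH3) meeting every constraint; each maps to a distinct set of atoms, giving 2 matches.

2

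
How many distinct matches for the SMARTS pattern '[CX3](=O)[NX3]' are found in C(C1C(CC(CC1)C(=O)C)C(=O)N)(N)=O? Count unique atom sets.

[CX3](=O)[NX3] is the SMARTS for an amide: a carbonyl carbon bonded to a trivalent nitrogen.
The molecule carries 2 separate instances of a primary amide (-C(=O)NH2) meeting every constraint; each maps to a distinct set of atoms, giving 2 matches.

2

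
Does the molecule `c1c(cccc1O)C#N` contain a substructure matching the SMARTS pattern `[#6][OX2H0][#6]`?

No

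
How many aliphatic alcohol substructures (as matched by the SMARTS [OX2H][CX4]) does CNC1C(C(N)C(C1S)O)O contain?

2

[OX2H][CX4] is the SMARTS for an aliphatic alcohol: a hydroxyl oxygen bound to an sp3 (X4) carbon.
The molecule carries 2 separate instances of a hydroxyl group (-OH) meeting every constraint; each maps to a distinct set of atoms, giving 2 matches.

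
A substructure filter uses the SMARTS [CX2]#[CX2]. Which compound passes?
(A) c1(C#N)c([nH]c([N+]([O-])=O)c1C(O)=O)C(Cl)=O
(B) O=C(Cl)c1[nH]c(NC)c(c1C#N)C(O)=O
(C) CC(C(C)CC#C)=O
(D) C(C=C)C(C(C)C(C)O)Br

C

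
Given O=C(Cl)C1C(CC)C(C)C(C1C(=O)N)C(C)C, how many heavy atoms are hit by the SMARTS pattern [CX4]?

11

The query [CX4] means: C with X4: aliphatic carbon with exactly 4 total connections (bonds + H).
Check the 17 heavy atoms by environment: 11× C (X4) → match; 2× C (X3) → no; 2× O (X1) → no; 1× N (X3) → no; 1× Cl (X1) → no.
That gives 11 matching atoms.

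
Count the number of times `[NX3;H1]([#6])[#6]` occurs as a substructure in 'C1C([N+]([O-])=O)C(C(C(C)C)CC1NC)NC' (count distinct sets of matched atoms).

2

[NX3;H1]([#6])[#6] is the SMARTS for a secondary amine: a trivalent nitrogen with one H, bonded to two carbons.
The molecule carries 2 separate instances of an N-methylamino group (-NHCH3) meeting every constraint; each maps to a distinct set of atoms, giving 2 matches.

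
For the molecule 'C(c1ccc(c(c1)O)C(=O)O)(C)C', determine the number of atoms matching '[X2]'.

2

The query [X2] means: any atom with exactly two total connections (bonds + H).
Check the 13 heavy atoms by environment: 6× c (aromatic, X3) → no; 3× C (X4) → no; 2× O (X2) → match; 1× C (X3) → no; 1× O (X1) → no.
That gives 2 matching atoms.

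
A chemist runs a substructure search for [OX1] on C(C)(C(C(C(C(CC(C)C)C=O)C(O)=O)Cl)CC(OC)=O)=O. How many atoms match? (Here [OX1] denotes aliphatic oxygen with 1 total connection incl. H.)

4

Check the 22 heavy atoms by environment: 11× C (X4) → no; 1× Cl (X1) → no; 4× C (X3) → no; 4× O (X1) → match; 2× O (X2) → no.
That gives 4 matching atoms.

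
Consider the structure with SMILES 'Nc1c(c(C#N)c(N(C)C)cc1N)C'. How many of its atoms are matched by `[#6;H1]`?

1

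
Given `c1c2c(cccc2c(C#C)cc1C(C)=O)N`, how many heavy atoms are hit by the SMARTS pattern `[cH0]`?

5

The query [cH0] means: aromatic carbon with no attached hydrogen (substituted or ring-fusion).
Check the 16 heavy atoms by environment: 5× c (aromatic, H0) → match; 5× c (aromatic, H1) → no; 2× C (H0) → no; 1× O (H0) → no; 1× C (H3) → no; 1× N (H2) → no; 1× C (H1) → no.
That gives 5 matching atoms.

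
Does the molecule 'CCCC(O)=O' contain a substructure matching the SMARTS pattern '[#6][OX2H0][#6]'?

The pattern [#6][OX2H0][#6] describes an aliphatic oxygen bridging two carbons with no H on the oxygen — an ether.
The closest candidate here is a carboxylic acid group (-C(=O)OH), but the -OH oxygen has H1; the =O is OX1, not OX2. No other fragment satisfies the full query, so there is no match.

No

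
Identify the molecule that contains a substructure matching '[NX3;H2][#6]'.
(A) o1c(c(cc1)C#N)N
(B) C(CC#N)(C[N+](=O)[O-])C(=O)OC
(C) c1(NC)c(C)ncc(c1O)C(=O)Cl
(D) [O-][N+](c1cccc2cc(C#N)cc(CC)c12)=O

[NX3;H2][#6] describes a trivalent nitrogen with two H attached to carbon (a primary amine).
(A) contains a primary amino group (-NH2), which satisfies every atom and bond constraint.
(B) has a nitrile (-C#N) but the nitrogen is NX1 (triple-bonded), not NX3 with two H.
(C) has an N-methylamino group (-NHCH3) but the nitrogen bears two carbons and only one H (H1), not H2.
(D) has a nitro group (-[N+](=O)[O-]) but the nitrogen is [N+] with no H, not NX3H2.
So the answer is (A).

A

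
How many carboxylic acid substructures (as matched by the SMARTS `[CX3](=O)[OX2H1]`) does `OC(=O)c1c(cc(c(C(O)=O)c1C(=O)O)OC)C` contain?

[CX3](=O)[OX2H1] is the SMARTS for a carboxylic acid: an sp2 carbon double-bonded to O and single-bonded to an -OH oxygen.
The molecule carries 3 separate instances of a carboxylic acid group (-C(=O)OH) meeting every constraint; each maps to a distinct set of atoms, giving 3 matches.

3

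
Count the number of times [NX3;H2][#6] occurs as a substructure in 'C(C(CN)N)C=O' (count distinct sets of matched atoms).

2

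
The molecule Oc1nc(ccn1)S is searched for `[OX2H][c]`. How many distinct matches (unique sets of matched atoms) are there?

1

[OX2H][c] is the SMARTS for a phenol: a hydroxyl oxygen attached to an aromatic carbon.
Exactly one fragment in the molecule meets all constraints, giving 1 match.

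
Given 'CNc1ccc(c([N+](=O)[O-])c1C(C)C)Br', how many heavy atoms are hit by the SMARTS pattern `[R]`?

Check the 15 heavy atoms by environment: 6× c (aromatic, in 6-ring) → match; 1× Br (acyclic) → no; 4× C (acyclic) → no; 1× N (charge +1, acyclic) → no; 1× O (charge -1, acyclic) → no; 1× O (acyclic) → no; 1× N (acyclic) → no.
That gives 6 matching atoms.

6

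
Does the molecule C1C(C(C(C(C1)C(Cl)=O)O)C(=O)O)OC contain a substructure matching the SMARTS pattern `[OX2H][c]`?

The pattern [OX2H][c] describes a hydroxyl oxygen attached to an aromatic carbon — a phenol.
The closest candidate here is a hydroxyl group (-OH), but the -OH is on an aliphatic carbon, not an aromatic c. No other fragment satisfies the full query, so there is no match.

No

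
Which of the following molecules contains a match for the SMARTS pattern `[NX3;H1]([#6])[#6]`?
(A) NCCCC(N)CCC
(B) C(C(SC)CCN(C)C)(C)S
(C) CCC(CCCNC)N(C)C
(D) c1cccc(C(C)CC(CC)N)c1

C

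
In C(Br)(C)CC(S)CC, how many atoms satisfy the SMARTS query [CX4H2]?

2

Check the 8 heavy atoms by environment: 2× C (H3, X4) → no; 2× C (H1, X4) → no; 2× C (H2, X4) → match; 1× Br (H0, X1) → no; 1× S (H1, X2) → no.
That gives 2 matching atoms.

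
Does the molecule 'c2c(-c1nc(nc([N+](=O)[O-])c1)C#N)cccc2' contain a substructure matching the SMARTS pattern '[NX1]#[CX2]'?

The pattern [NX1]#[CX2] describes a nitrogen triple-bonded to a two-connected carbon — a nitrile.
The molecule carries a nitrile (-C#N), whose atoms satisfy every constraint of the query, so the pattern matches.

Yes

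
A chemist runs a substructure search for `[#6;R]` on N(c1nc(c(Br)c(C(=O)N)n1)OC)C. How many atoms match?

Check the 14 heavy atoms by environment: 2× n (aromatic, in 6-ring) → no; 4× c (aromatic, in 6-ring) → match; 2× O (acyclic) → no; 3× C (acyclic) → no; 2× N (acyclic) → no; 1× Br (acyclic) → no.
That gives 4 matching atoms.

4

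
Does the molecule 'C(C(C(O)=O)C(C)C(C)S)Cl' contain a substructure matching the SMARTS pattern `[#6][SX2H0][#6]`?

The pattern [#6][SX2H0][#6] describes an aliphatic sulfur bridging two carbons with no H on the sulfur — a thioether.
The closest candidate here is a thiol (-SH), but the sulfur has H1, not H0 bridging two carbons. No other fragment satisfies the full query, so there is no match.

No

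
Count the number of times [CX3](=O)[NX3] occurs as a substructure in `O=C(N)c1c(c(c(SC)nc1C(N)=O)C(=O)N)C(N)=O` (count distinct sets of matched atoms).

4

[CX3](=O)[NX3] is the SMARTS for an amide: a carbonyl carbon bonded to a trivalent nitrogen.
The molecule carries 4 separate instances of a primary amide (-C(=O)NH2) meeting every constraint; each maps to a distinct set of atoms, giving 4 matches.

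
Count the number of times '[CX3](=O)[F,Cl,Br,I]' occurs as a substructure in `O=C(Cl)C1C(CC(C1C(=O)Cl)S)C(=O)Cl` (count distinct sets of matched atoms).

[CX3](=O)[F,Cl,Br,I] is the SMARTS for an acyl halide: a carbonyl carbon bonded to a halogen.
The molecule carries 3 separate instances of an acyl chloride (-C(=O)Cl) meeting every constraint; each maps to a distinct set of atoms, giving 3 matches.

3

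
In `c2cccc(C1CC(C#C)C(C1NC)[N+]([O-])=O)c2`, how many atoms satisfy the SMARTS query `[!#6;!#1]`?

The query [!#6;!#1] means: not carbon and not hydrogen — any heteroatom.
Check the 18 heavy atoms by environment: 8× C → no; 1× N (charge +1) → match; 1× O (charge -1) → match; 1× O → match; 1× N → match; 6× c (aromatic) → no.
Summing the matching environments: 1 + 1 + 1 + 1 = 4 matching atoms.

4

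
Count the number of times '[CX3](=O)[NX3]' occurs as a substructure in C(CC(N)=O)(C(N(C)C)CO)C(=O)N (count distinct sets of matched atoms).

[CX3](=O)[NX3] is the SMARTS for an amide: a carbonyl carbon bonded to a trivalent nitrogen.
The molecule carries 2 separate instances of a primary amide (-C(=O)NH2) meeting every constraint; each maps to a distinct set of atoms, giving 2 matches.

2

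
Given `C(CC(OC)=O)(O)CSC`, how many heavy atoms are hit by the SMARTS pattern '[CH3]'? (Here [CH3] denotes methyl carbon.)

2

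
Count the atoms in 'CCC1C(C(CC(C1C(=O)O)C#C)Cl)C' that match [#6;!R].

The query [#6;!R] means: carbon not in any ring.
Check the 15 heavy atoms by environment: 6× C (in 6-ring) → no; 6× C (acyclic) → match; 2× O (acyclic) → no; 1× Cl (acyclic) → no.
That gives 6 matching atoms.

6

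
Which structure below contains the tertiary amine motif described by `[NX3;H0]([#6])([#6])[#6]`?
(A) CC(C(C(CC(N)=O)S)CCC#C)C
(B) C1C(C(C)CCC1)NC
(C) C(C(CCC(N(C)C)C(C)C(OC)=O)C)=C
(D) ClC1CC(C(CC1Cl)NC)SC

C

[NX3;H0]([#6])([#6])[#6] describes a trivalent nitrogen with no H, bonded to three carbons (a tertiary amine).
(A) has a primary amide (-C(=O)NH2) but the amide nitrogen has H2 and only one carbon neighbour.
(B) has an N-methylamino group (-NHCH3) but the nitrogen still has one H (H1), not H0.
(C) contains a dimethylamino group (-N(CH3)2), which satisfies every atom and bond constraint.
(D) has an N-methylamino group (-NHCH3) but the nitrogen still has one H (H1), not H0.
So the answer is (C).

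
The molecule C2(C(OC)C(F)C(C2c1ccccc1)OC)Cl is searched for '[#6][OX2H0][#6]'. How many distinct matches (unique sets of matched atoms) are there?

2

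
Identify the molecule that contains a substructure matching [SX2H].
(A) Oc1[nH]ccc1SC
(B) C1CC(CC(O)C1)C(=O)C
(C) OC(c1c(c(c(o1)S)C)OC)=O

C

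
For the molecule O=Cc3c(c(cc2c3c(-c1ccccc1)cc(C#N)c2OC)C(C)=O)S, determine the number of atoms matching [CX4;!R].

2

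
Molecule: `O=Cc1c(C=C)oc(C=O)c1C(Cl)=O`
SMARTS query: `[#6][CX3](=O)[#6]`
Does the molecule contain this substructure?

The pattern [#6][CX3](=O)[#6] describes a carbonyl carbon (no H) flanked by two carbons — a ketone.
The closest candidate here is an aldehyde (-CHO), but the carbonyl carbon has H1, so it is not flanked by two carbons. No other fragment satisfies the full query, so there is no match.

No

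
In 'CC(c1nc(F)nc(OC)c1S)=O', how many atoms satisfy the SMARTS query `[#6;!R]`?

3

The query [#6;!R] means: carbon not in any ring.
Check the 13 heavy atoms by environment: 2× n (aromatic, in 6-ring) → no; 4× c (aromatic, in 6-ring) → no; 1× F (acyclic) → no; 1× S (acyclic) → no; 3× C (acyclic) → match; 2× O (acyclic) → no.
That gives 3 matching atoms.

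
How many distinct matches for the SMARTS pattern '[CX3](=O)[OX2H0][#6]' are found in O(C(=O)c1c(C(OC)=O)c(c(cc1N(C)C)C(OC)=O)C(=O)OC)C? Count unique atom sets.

4

[CX3](=O)[OX2H0][#6] is the SMARTS for an ester: a carbonyl carbon bonded to an oxygen that is itself bonded to carbon (no H on that O).
The molecule carries 4 separate instances of a methyl-ester group (-C(=O)OCH3) meeting every constraint; each maps to a distinct set of atoms, giving 4 matches.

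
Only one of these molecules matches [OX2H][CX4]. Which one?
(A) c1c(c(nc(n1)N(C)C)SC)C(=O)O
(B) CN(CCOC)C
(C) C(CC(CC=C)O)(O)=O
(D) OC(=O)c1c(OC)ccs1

C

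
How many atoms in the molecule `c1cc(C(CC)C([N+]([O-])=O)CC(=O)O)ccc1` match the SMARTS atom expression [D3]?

5

The query [D3] means: atom with exactly three heavy-atom neighbours.
Check the 17 heavy atoms by environment: 2× C (D2) → no; 3× C (D3) → match; 1× c (aromatic, D3) → match; 5× c (aromatic, D2) → no; 1× N (charge +1, D3) → match; 1× O (charge -1, D1) → no; 3× O (D1) → no; 1× C (D1) → no.
Summing the matching environments: 3 + 1 + 1 = 5 matching atoms.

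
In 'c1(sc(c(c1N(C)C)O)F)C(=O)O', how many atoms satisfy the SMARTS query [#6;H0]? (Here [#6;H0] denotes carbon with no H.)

5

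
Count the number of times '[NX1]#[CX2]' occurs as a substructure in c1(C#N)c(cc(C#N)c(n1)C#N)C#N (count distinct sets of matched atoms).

4

[NX1]#[CX2] is the SMARTS for a nitrile: a nitrogen triple-bonded to a two-connected carbon.
The molecule carries 4 separate instances of a nitrile (-C#N) meeting every constraint; each maps to a distinct set of atoms, giving 4 matches.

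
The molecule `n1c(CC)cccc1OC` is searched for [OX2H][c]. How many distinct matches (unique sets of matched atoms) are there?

0

[OX2H][c] is the SMARTS for a phenol: a hydroxyl oxygen attached to an aromatic carbon.
The molecule has a methoxy ether (-OCH3), but the oxygen has H0, not H1; nothing else fits, so there are 0 matches.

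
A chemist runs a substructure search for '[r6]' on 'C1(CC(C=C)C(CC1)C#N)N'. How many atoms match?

6

Check the 11 heavy atoms by environment: 6× C (in 6-ring) → match; 2× N (acyclic) → no; 3× C (acyclic) → no.
That gives 6 matching atoms.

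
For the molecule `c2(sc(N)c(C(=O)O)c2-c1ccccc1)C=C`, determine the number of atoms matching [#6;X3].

13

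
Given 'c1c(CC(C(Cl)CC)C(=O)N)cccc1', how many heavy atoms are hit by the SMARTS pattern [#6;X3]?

The query [#6;X3] means: any carbon (aromatic or not) with three total connections.
Check the 15 heavy atoms by environment: 5× C (X4) → no; 1× C (X3) → match; 1× O (X1) → no; 1× N (X3) → no; 6× c (aromatic, X3) → match; 1× Cl (X1) → no.
Summing the matching environments: 1 + 6 = 7 matching atoms.

7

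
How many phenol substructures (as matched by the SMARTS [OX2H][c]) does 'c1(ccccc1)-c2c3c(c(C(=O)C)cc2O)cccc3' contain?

[OX2H][c] is the SMARTS for a phenol: a hydroxyl oxygen attached to an aromatic carbon.
Exactly one fragment in the molecule meets all constraints, giving 1 match.

1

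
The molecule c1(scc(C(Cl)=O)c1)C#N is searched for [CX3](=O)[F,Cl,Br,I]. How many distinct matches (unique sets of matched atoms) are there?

1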